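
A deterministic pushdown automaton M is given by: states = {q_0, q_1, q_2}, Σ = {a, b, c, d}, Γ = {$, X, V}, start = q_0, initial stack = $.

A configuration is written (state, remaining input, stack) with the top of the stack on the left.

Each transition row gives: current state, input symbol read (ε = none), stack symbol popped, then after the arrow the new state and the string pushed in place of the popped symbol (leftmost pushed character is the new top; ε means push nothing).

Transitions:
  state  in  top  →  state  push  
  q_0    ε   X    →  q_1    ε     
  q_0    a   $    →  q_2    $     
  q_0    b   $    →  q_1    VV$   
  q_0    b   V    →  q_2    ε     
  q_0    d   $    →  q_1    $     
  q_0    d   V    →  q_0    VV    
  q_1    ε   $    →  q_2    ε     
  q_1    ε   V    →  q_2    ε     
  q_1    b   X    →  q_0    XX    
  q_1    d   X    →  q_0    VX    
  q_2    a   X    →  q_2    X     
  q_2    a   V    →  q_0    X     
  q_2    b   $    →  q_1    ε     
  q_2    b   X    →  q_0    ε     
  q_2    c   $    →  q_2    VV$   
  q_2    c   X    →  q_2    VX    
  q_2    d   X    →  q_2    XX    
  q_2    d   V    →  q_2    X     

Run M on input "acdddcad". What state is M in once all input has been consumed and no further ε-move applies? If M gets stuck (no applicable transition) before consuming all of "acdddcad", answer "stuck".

q_0

(q_0, acdddcad, $) ⊢ (q_2, cdddcad, $) ⊢ (q_2, dddcad, VV$) ⊢ (q_2, ddcad, XV$) ⊢ (q_2, dcad, XXV$) ⊢ (q_2, cad, XXXV$) ⊢ (q_2, ad, VXXXV$) ⊢ (q_0, d, XXXXV$) ⊢ (q_1, d, XXXV$) ⊢ (q_0, ε, VXXXV$)
All input consumed; M is in state q_0.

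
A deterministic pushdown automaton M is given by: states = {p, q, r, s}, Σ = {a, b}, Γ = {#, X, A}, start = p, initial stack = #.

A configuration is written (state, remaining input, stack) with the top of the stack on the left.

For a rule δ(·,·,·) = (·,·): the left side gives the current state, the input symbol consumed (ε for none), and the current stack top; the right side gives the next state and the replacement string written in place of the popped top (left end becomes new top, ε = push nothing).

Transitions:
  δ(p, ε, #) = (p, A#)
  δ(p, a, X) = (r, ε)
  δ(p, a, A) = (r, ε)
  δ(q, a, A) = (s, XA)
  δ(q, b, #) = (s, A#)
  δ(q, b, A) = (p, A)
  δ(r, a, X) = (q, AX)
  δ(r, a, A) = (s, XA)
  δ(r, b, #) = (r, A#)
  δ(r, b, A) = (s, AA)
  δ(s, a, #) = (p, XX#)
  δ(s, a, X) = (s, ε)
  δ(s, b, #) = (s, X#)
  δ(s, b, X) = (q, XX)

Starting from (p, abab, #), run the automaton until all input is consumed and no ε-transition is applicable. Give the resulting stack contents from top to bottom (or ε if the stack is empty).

XXA#

(p, abab, #)
  ε-move, top #: go to p, push A# → (p, abab, A#)
  read a, top A: go to r, push ε → (r, bab, #)
  read b, top #: go to r, push A# → (r, ab, A#)
  read a, top A: go to s, push XA → (s, b, XA#)
  read b, top X: go to q, push XX → (q, ε, XXA#)
All input consumed in state q with stack XXA#.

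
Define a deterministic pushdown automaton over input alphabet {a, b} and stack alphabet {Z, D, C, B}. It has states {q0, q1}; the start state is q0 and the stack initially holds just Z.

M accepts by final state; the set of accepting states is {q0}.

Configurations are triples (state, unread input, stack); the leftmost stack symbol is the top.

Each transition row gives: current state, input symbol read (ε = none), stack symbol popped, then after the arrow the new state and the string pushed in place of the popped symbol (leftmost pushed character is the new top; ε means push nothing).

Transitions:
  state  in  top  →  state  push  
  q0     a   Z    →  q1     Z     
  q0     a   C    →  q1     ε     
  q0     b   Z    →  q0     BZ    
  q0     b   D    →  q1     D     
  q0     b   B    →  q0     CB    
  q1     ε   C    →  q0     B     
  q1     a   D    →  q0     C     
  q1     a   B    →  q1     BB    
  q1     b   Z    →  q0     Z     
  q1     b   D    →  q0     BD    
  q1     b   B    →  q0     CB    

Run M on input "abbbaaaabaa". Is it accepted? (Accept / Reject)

Reject

(q0, abbbaaaabaa, Z) ⊢ (q1, bbbaaaabaa, Z) ⊢ (q0, bbaaaabaa, Z) ⊢ (q0, baaaabaa, BZ) ⊢ (q0, aaaabaa, CBZ) ⊢ (q1, aaabaa, BZ) ⊢ (q1, aabaa, BBZ) ⊢ (q1, abaa, BBBZ) ⊢ (q1, baa, BBBBZ) ⊢ (q0, aa, CBBBBZ) ⊢ (q1, a, BBBBZ) ⊢ (q1, ε, BBBBBZ)
All input consumed; state q1 ∉ F and no further ε-move applies.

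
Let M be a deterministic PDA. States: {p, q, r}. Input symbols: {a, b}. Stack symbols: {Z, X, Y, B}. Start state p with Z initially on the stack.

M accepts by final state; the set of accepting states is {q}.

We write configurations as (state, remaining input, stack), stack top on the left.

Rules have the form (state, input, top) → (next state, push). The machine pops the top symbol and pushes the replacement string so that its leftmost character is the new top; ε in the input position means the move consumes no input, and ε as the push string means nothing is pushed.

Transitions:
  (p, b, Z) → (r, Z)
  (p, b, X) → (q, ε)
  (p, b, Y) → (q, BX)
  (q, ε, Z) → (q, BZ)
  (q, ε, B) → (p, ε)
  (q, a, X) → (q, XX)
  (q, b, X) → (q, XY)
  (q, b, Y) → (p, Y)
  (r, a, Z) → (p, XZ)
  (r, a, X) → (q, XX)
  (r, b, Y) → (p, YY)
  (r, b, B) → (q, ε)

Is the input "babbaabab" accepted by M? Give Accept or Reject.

Reject

(p, babbaabab, Z)
  read b, top Z: go to r, push Z → (r, abbaabab, Z)
  read a, top Z: go to p, push XZ → (p, bbaabab, XZ)
  read b, top X: go to q, push ε → (q, baabab, Z)
  ε-move, top Z: go to q, push BZ → (q, baabab, BZ)
  ε-move, top B: go to p, push ε → (p, baabab, Z)
  read b, top Z: go to r, push Z → (r, aabab, Z)
  read a, top Z: go to p, push XZ → (p, abab, XZ)
No transition applies at (p, abab, XZ); input not fully consumed.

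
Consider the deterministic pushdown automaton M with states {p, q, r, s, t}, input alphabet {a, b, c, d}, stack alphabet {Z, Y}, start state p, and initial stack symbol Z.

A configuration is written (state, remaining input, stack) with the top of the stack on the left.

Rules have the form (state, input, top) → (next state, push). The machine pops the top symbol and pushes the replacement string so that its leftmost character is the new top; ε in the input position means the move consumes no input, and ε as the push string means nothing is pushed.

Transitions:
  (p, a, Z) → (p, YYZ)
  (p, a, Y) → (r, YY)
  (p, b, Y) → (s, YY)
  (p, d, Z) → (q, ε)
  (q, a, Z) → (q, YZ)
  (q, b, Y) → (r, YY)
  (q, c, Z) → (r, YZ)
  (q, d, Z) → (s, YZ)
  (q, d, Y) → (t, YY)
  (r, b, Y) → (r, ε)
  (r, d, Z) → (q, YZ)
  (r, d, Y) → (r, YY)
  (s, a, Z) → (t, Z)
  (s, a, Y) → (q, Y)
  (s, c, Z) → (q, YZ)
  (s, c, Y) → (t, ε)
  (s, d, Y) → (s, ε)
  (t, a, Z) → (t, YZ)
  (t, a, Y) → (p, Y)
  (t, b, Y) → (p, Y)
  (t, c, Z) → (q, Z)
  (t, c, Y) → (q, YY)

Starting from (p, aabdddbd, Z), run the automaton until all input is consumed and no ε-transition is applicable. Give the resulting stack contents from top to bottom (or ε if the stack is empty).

(p, aabdddbd, Z)
  read a, top Z: go to p, push YYZ → (p, abdddbd, YYZ)
  read a, top Y: go to r, push YY → (r, bdddbd, YYYZ)
  read b, top Y: go to r, push ε → (r, dddbd, YYZ)
  read d, top Y: go to r, push YY → (r, ddbd, YYYZ)
  read d, top Y: go to r, push YY → (r, dbd, YYYYZ)
  read d, top Y: go to r, push YY → (r, bd, YYYYYZ)
  read b, top Y: go to r, push ε → (r, d, YYYYZ)
  read d, top Y: go to r, push YY → (r, ε, YYYYYZ)
All input consumed in state r with stack YYYYYZ.

YYYYYZ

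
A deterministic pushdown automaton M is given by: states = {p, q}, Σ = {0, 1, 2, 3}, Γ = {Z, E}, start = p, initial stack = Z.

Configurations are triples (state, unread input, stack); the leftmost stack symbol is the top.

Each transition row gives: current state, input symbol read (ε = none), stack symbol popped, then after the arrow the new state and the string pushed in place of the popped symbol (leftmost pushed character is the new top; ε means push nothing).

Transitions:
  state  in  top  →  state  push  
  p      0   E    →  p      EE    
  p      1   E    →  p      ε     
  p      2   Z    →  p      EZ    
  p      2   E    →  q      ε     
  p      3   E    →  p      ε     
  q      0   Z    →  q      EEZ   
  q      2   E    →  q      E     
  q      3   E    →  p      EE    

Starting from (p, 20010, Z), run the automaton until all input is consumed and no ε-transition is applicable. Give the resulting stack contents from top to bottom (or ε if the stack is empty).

EEEZ

(p, 20010, Z)
  read 2, top Z: go to p, push EZ → (p, 0010, EZ)
  read 0, top E: go to p, push EE → (p, 010, EEZ)
  read 0, top E: go to p, push EE → (p, 10, EEEZ)
  read 1, top E: go to p, push ε → (p, 0, EEZ)
  read 0, top E: go to p, push EE → (p, ε, EEEZ)
All input consumed in state p with stack EEEZ.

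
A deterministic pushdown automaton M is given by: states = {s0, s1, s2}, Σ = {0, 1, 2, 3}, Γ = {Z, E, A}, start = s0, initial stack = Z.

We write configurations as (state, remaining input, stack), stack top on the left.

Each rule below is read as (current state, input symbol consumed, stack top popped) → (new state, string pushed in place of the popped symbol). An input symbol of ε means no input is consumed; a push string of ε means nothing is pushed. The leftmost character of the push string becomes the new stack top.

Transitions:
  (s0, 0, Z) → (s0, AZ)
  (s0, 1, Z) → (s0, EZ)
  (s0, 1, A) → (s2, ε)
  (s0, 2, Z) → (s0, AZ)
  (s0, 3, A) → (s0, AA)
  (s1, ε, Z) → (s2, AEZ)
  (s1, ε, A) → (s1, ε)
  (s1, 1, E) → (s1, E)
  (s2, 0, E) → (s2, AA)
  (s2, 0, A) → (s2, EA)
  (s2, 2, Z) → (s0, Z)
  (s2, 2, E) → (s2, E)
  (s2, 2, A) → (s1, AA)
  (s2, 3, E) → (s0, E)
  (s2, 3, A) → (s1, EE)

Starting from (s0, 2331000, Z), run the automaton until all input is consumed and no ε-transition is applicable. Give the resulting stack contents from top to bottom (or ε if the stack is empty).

(s0, 2331000, Z) ⊢ (s0, 331000, AZ) ⊢ (s0, 31000, AAZ) ⊢ (s0, 1000, AAAZ) ⊢ (s2, 000, AAZ) ⊢ (s2, 00, EAAZ) ⊢ (s2, 0, AAAAZ) ⊢ (s2, ε, EAAAAZ)
All input consumed in state s2 with stack EAAAAZ.

EAAAAZ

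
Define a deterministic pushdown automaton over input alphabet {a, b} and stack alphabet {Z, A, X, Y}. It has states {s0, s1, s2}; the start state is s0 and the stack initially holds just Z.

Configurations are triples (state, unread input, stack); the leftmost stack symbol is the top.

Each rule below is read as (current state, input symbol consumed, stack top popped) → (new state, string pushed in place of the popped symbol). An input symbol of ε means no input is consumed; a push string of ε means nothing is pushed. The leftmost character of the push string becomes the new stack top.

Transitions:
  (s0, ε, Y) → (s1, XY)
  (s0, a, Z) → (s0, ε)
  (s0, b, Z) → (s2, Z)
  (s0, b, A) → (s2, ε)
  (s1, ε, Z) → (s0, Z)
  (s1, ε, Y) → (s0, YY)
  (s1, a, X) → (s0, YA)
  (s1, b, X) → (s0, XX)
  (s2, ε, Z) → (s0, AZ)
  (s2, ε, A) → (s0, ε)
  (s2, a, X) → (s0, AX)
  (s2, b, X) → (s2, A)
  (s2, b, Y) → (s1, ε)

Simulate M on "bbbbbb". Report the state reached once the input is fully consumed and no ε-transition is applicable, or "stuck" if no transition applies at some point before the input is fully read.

s0

(s0, bbbbbb, Z)
  read b, top Z: go to s2, push Z → (s2, bbbbb, Z)
  ε-move, top Z: go to s0, push AZ → (s0, bbbbb, AZ)
  read b, top A: go to s2, push ε → (s2, bbbb, Z)
  ε-move, top Z: go to s0, push AZ → (s0, bbbb, AZ)
  read b, top A: go to s2, push ε → (s2, bbb, Z)
  ε-move, top Z: go to s0, push AZ → (s0, bbb, AZ)
  read b, top A: go to s2, push ε → (s2, bb, Z)
  ε-move, top Z: go to s0, push AZ → (s0, bb, AZ)
  read b, top A: go to s2, push ε → (s2, b, Z)
  ε-move, top Z: go to s0, push AZ → (s0, b, AZ)
  read b, top A: go to s2, push ε → (s2, ε, Z)
  ε-move, top Z: go to s0, push AZ → (s0, ε, AZ)
All input consumed; M is in state s0.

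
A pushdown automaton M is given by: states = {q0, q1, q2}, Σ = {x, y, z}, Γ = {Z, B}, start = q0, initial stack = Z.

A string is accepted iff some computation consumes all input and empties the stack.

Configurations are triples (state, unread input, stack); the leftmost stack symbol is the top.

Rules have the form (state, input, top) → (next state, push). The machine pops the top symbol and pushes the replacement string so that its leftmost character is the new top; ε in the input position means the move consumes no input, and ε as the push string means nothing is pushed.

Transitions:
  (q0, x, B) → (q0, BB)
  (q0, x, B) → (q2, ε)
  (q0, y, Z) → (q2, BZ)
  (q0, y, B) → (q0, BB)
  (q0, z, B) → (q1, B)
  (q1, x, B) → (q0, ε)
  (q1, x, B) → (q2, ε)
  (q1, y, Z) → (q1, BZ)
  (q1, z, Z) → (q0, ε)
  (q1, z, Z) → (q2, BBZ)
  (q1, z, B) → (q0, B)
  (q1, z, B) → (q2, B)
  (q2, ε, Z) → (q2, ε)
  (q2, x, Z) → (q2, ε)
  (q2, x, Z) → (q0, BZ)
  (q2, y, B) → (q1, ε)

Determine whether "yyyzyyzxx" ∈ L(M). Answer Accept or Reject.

Accept

One accepting computation: (q0, yyyzyyzxx, Z) ⊢ (q2, yyzyyzxx, BZ) ⊢ (q1, yzyyzxx, Z) ⊢ (q1, zyyzxx, BZ) ⊢ (q2, yyzxx, BZ) ⊢ (q1, yzxx, Z) ⊢ (q1, zxx, BZ) ⊢ (q0, xx, BZ) ⊢ (q2, x, Z) ⊢ (q2, ε, ε)
All input consumed and the stack is empty.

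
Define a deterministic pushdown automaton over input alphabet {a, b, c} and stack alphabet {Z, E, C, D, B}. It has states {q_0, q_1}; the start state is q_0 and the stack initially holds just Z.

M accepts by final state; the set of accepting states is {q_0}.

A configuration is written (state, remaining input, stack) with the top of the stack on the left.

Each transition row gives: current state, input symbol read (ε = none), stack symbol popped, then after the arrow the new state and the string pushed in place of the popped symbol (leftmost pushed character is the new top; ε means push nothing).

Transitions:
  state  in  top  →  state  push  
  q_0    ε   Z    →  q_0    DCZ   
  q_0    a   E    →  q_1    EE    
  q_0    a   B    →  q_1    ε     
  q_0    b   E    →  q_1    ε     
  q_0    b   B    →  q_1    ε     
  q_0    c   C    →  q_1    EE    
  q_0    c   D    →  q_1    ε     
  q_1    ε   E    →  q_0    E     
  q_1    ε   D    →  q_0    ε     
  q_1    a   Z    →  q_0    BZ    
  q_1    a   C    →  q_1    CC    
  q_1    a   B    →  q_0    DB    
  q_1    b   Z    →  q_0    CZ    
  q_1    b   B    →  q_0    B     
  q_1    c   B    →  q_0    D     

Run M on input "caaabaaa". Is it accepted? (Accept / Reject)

Reject

(q_0, caaabaaa, Z)
  ε-move, top Z: go to q_0, push DCZ → (q_0, caaabaaa, DCZ)
  read c, top D: go to q_1, push ε → (q_1, aaabaaa, CZ)
  read a, top C: go to q_1, push CC → (q_1, aabaaa, CCZ)
  read a, top C: go to q_1, push CC → (q_1, abaaa, CCCZ)
  read a, top C: go to q_1, push CC → (q_1, baaa, CCCCZ)
No transition applies at (q_1, baaa, CCCCZ); input not fully consumed.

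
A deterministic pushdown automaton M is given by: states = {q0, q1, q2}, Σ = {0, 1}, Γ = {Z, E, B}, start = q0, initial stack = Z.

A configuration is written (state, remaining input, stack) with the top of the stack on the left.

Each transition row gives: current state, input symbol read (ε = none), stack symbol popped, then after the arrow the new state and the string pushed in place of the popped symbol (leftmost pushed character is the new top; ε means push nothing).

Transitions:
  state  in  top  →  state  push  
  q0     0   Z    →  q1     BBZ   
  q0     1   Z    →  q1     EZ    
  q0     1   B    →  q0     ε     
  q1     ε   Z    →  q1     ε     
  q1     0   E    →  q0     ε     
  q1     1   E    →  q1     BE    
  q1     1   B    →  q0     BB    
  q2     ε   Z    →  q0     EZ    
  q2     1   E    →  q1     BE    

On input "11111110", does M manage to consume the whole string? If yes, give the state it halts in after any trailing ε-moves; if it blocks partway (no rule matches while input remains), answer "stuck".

(q0, 11111110, Z)
  read 1, top Z: go to q1, push EZ → (q1, 1111110, EZ)
  read 1, top E: go to q1, push BE → (q1, 111110, BEZ)
  read 1, top B: go to q0, push BB → (q0, 11110, BBEZ)
  read 1, top B: go to q0, push ε → (q0, 1110, BEZ)
  read 1, top B: go to q0, push ε → (q0, 110, EZ)
No transition for (q0, 1, top E); M blocks with input 110 remaining.

stuck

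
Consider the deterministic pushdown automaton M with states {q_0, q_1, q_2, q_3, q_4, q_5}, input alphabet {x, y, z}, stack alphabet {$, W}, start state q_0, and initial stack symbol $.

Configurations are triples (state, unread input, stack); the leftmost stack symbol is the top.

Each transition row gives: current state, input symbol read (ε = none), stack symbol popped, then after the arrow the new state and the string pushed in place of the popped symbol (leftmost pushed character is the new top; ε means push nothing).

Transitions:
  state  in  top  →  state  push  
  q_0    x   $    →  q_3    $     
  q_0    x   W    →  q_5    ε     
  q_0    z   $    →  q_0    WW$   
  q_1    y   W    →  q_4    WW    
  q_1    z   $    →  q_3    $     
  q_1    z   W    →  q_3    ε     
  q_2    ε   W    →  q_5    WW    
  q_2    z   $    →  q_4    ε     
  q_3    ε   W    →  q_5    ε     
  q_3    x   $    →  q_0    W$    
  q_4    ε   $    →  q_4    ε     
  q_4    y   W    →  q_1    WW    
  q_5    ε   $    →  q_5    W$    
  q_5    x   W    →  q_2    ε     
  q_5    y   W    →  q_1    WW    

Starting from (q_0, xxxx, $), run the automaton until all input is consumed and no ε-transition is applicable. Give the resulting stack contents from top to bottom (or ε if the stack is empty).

(q_0, xxxx, $) ⊢ (q_3, xxx, $) ⊢ (q_0, xx, W$) ⊢ (q_5, x, $) ⊢ (q_5, x, W$) ⊢ (q_2, ε, $)
All input consumed in state q_2 with stack $.

$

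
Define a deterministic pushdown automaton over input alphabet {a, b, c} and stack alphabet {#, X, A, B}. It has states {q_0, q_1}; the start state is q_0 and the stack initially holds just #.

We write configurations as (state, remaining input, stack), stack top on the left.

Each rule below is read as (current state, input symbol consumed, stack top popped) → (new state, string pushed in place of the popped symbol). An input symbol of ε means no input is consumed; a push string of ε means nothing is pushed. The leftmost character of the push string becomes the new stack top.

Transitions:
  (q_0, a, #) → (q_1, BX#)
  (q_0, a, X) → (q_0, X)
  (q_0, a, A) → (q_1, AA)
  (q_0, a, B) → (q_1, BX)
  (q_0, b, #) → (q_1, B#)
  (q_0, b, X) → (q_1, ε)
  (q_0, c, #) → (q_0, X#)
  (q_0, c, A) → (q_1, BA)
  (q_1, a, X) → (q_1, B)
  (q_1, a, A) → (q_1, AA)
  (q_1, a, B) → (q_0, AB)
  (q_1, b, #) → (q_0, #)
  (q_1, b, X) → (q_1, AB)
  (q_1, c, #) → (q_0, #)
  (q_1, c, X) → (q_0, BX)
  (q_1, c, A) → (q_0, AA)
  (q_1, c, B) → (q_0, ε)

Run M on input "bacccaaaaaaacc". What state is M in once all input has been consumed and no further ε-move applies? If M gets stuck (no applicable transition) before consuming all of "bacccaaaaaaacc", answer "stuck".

(q_0, bacccaaaaaaacc, #)
  read b, top #: go to q_1, push B# → (q_1, acccaaaaaaacc, B#)
  read a, top B: go to q_0, push AB → (q_0, cccaaaaaaacc, AB#)
  read c, top A: go to q_1, push BA → (q_1, ccaaaaaaacc, BAB#)
  read c, top B: go to q_0, push ε → (q_0, caaaaaaacc, AB#)
  read c, top A: go to q_1, push BA → (q_1, aaaaaaacc, BAB#)
  read a, top B: go to q_0, push AB → (q_0, aaaaaacc, ABAB#)
  read a, top A: go to q_1, push AA → (q_1, aaaaacc, AABAB#)
  read a, top A: go to q_1, push AA → (q_1, aaaacc, AAABAB#)
  read a, top A: go to q_1, push AA → (q_1, aaacc, AAAABAB#)
  read a, top A: go to q_1, push AA → (q_1, aacc, AAAAABAB#)
  read a, top A: go to q_1, push AA → (q_1, acc, AAAAAABAB#)
  read a, top A: go to q_1, push AA → (q_1, cc, AAAAAAABAB#)
  read c, top A: go to q_0, push AA → (q_0, c, AAAAAAAABAB#)
  read c, top A: go to q_1, push BA → (q_1, ε, BAAAAAAAABAB#)
All input consumed; M is in state q_1.

q_1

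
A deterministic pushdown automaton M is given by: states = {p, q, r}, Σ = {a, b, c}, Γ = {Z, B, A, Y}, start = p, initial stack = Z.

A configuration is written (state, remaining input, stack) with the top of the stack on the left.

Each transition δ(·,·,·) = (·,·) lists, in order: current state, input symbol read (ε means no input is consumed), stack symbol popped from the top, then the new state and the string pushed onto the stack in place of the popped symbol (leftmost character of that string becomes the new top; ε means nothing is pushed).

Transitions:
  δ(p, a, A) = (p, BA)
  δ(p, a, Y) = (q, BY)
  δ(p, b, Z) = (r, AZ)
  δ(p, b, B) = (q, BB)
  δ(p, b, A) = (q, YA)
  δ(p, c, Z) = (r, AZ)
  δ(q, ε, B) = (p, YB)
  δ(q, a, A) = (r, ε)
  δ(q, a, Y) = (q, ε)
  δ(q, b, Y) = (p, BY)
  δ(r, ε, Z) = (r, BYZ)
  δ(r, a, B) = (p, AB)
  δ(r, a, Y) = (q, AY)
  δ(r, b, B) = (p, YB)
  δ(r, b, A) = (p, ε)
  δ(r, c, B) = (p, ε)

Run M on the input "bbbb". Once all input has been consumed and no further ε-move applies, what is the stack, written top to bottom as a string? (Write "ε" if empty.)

Z

(p, bbbb, Z) ⊢ (r, bbb, AZ) ⊢ (p, bb, Z) ⊢ (r, b, AZ) ⊢ (p, ε, Z)
All input consumed in state p with stack Z.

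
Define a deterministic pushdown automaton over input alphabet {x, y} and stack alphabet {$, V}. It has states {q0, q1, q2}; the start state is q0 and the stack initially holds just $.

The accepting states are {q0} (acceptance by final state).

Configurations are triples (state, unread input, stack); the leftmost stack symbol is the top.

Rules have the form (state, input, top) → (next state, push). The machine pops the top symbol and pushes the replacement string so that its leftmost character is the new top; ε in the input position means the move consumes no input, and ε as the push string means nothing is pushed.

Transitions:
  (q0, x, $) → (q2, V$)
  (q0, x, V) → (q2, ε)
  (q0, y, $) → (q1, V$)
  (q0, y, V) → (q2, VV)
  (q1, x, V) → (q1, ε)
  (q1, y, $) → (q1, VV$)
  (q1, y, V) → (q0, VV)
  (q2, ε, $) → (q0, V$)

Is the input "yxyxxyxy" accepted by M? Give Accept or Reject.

Accept

(q0, yxyxxyxy, $) ⊢ (q1, xyxxyxy, V$) ⊢ (q1, yxxyxy, $) ⊢ (q1, xxyxy, VV$) ⊢ (q1, xyxy, V$) ⊢ (q1, yxy, $) ⊢ (q1, xy, VV$) ⊢ (q1, y, V$) ⊢ (q0, ε, VV$)
All input consumed; state q0 ∈ F.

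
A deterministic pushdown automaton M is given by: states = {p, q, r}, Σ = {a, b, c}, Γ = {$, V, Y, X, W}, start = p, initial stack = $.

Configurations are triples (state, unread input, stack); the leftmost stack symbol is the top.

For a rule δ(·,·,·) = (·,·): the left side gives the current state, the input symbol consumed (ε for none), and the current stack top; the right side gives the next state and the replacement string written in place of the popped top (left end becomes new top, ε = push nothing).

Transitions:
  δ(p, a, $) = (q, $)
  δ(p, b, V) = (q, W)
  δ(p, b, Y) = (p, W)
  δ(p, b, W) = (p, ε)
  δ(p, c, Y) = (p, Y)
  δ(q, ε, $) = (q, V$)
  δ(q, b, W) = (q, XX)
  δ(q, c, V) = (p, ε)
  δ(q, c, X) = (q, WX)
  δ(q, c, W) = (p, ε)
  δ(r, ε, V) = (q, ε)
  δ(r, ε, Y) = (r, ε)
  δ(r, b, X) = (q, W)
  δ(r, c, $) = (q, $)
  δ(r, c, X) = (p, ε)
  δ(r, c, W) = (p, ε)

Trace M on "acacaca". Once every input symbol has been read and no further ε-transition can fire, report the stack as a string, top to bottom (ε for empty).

(p, acacaca, $) ⊢ (q, cacaca, $) ⊢ (q, cacaca, V$) ⊢ (p, acaca, $) ⊢ (q, caca, $) ⊢ (q, caca, V$) ⊢ (p, aca, $) ⊢ (q, ca, $) ⊢ (q, ca, V$) ⊢ (p, a, $) ⊢ (q, ε, $) ⊢ (q, ε, V$)
All input consumed in state q with stack V$.

V$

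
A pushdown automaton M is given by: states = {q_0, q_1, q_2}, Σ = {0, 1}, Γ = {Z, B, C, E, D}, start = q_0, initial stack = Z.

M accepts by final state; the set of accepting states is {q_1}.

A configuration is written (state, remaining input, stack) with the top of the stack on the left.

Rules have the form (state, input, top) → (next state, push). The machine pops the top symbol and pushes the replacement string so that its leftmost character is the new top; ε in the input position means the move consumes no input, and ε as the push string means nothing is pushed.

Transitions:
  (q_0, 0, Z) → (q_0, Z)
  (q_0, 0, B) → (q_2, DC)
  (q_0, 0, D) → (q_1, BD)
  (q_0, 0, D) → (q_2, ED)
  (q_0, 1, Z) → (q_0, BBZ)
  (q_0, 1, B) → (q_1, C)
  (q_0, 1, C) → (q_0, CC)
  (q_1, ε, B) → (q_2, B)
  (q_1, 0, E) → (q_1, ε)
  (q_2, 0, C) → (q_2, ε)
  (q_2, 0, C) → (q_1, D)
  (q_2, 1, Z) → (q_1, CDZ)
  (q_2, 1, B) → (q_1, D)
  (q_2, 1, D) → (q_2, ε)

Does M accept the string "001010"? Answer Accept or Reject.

Accept

One accepting computation: (q_0, 001010, Z) ⊢ (q_0, 01010, Z) ⊢ (q_0, 1010, Z) ⊢ (q_0, 010, BBZ) ⊢ (q_2, 10, DCBZ) ⊢ (q_2, 0, CBZ) ⊢ (q_1, ε, DBZ)
All input consumed and state q_1 ∈ F.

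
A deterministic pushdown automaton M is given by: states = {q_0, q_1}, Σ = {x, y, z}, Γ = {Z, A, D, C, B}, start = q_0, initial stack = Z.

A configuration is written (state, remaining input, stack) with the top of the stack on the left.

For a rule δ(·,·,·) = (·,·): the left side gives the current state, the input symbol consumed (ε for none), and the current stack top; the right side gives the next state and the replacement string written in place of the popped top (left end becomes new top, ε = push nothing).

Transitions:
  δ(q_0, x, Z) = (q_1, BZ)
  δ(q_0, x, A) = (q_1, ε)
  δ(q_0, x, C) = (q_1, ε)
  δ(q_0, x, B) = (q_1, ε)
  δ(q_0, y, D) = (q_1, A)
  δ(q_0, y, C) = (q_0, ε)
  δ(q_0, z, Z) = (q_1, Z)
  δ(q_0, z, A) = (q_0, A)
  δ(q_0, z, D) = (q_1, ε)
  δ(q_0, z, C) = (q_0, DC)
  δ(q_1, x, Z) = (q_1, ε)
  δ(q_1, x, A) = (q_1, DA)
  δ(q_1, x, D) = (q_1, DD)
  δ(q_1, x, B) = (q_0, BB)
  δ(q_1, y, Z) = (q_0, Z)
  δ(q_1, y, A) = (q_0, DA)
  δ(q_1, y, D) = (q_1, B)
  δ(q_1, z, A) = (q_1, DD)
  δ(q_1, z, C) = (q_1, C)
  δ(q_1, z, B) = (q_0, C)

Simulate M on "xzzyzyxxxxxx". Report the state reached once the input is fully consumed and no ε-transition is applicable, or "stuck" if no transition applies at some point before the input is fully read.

(q_0, xzzyzyxxxxxx, Z)
  read x, top Z: go to q_1, push BZ → (q_1, zzyzyxxxxxx, BZ)
  read z, top B: go to q_0, push C → (q_0, zyzyxxxxxx, CZ)
  read z, top C: go to q_0, push DC → (q_0, yzyxxxxxx, DCZ)
  read y, top D: go to q_1, push A → (q_1, zyxxxxxx, ACZ)
  read z, top A: go to q_1, push DD → (q_1, yxxxxxx, DDCZ)
  read y, top D: go to q_1, push B → (q_1, xxxxxx, BDCZ)
  read x, top B: go to q_0, push BB → (q_0, xxxxx, BBDCZ)
  read x, top B: go to q_1, push ε → (q_1, xxxx, BDCZ)
  read x, top B: go to q_0, push BB → (q_0, xxx, BBDCZ)
  read x, top B: go to q_1, push ε → (q_1, xx, BDCZ)
  read x, top B: go to q_0, push BB → (q_0, x, BBDCZ)
  read x, top B: go to q_1, push ε → (q_1, ε, BDCZ)
All input consumed; M is in state q_1.

q_1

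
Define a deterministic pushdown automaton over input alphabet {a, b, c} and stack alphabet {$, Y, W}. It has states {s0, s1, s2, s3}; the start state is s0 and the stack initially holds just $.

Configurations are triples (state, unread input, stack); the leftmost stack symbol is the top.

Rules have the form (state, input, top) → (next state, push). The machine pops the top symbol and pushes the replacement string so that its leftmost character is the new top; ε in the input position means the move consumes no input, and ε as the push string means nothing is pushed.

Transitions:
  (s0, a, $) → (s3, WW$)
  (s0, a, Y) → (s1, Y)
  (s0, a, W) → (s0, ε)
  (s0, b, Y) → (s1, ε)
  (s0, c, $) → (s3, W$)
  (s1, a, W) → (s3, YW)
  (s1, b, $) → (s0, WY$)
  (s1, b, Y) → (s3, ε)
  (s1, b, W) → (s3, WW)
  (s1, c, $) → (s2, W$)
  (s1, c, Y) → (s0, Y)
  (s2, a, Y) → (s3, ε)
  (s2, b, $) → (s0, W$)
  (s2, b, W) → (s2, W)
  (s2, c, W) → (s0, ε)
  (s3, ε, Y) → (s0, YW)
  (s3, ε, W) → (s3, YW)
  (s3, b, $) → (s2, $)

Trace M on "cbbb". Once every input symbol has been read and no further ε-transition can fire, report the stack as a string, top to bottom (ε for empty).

WWWW$

(s0, cbbb, $)
  read c, top $: go to s3, push W$ → (s3, bbb, W$)
  ε-move, top W: go to s3, push YW → (s3, bbb, YW$)
  ε-move, top Y: go to s0, push YW → (s0, bbb, YWW$)
  read b, top Y: go to s1, push ε → (s1, bb, WW$)
  read b, top W: go to s3, push WW → (s3, b, WWW$)
  ε-move, top W: go to s3, push YW → (s3, b, YWWW$)
  ε-move, top Y: go to s0, push YW → (s0, b, YWWWW$)
  read b, top Y: go to s1, push ε → (s1, ε, WWWW$)
All input consumed in state s1 with stack WWWW$.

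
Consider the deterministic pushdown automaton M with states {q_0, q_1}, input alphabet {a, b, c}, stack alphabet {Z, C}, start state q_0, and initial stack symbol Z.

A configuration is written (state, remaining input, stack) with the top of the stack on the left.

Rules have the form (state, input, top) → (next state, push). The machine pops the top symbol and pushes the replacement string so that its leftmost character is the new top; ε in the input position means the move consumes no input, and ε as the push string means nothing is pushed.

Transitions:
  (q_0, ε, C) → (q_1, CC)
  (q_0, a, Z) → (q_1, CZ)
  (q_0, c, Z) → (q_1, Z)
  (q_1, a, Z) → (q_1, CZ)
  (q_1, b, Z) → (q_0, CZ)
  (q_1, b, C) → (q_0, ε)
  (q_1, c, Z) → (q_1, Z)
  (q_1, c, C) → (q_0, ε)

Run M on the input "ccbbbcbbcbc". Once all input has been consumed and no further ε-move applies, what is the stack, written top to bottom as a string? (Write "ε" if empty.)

CCZ

(q_0, ccbbbcbbcbc, Z)
  read c, top Z: go to q_1, push Z → (q_1, cbbbcbbcbc, Z)
  read c, top Z: go to q_1, push Z → (q_1, bbbcbbcbc, Z)
  read b, top Z: go to q_0, push CZ → (q_0, bbcbbcbc, CZ)
  ε-move, top C: go to q_1, push CC → (q_1, bbcbbcbc, CCZ)
  read b, top C: go to q_0, push ε → (q_0, bcbbcbc, CZ)
  ε-move, top C: go to q_1, push CC → (q_1, bcbbcbc, CCZ)
  read b, top C: go to q_0, push ε → (q_0, cbbcbc, CZ)
  ε-move, top C: go to q_1, push CC → (q_1, cbbcbc, CCZ)
  read c, top C: go to q_0, push ε → (q_0, bbcbc, CZ)
  ε-move, top C: go to q_1, push CC → (q_1, bbcbc, CCZ)
  read b, top C: go to q_0, push ε → (q_0, bcbc, CZ)
  ε-move, top C: go to q_1, push CC → (q_1, bcbc, CCZ)
  read b, top C: go to q_0, push ε → (q_0, cbc, CZ)
  ε-move, top C: go to q_1, push CC → (q_1, cbc, CCZ)
  read c, top C: go to q_0, push ε → (q_0, bc, CZ)
  ε-move, top C: go to q_1, push CC → (q_1, bc, CCZ)
  read b, top C: go to q_0, push ε → (q_0, c, CZ)
  ε-move, top C: go to q_1, push CC → (q_1, c, CCZ)
  read c, top C: go to q_0, push ε → (q_0, ε, CZ)
  ε-move, top C: go to q_1, push CC → (q_1, ε, CCZ)
All input consumed in state q_1 with stack CCZ.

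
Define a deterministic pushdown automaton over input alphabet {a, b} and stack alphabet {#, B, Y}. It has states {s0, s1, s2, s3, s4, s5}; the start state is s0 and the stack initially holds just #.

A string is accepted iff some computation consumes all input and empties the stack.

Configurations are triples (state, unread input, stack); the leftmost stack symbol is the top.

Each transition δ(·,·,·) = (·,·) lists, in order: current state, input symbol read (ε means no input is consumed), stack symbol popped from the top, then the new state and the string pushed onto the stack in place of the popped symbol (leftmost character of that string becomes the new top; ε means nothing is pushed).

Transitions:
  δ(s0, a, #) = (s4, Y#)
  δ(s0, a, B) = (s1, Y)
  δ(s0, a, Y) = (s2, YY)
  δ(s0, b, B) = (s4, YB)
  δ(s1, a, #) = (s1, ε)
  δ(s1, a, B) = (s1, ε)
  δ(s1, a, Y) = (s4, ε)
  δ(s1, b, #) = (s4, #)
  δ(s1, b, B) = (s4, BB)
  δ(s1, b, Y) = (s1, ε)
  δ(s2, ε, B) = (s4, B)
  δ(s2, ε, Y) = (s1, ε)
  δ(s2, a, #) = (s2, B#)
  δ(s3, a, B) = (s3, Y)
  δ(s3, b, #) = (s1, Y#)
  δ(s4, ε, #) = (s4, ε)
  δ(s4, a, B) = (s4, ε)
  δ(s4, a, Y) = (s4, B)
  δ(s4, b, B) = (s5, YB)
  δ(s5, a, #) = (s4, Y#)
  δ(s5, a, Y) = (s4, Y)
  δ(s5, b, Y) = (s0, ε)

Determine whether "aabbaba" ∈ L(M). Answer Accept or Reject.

(s0, aabbaba, #) ⊢ (s4, abbaba, Y#) ⊢ (s4, bbaba, B#) ⊢ (s5, baba, YB#) ⊢ (s0, aba, B#) ⊢ (s1, ba, Y#) ⊢ (s1, a, #) ⊢ (s1, ε, ε)
All input consumed and the stack is empty.

Accept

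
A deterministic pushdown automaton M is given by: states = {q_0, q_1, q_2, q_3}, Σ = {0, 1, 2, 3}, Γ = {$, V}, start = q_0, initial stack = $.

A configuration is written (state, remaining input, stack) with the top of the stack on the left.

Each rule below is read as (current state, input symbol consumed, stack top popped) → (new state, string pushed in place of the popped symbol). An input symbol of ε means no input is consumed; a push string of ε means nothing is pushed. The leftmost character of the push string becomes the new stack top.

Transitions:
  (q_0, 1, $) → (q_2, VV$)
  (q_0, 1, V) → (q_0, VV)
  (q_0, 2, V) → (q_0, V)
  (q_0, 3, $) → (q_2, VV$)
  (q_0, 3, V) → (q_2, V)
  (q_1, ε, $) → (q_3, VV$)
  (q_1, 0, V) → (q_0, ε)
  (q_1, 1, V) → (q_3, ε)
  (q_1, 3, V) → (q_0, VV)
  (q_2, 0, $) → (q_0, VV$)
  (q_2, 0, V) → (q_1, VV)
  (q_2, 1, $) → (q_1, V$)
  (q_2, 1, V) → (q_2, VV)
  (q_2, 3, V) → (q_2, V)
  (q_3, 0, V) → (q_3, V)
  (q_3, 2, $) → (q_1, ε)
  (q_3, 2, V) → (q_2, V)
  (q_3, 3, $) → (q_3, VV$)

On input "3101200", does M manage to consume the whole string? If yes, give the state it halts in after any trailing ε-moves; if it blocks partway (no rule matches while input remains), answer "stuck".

q_0

(q_0, 3101200, $) ⊢ (q_2, 101200, VV$) ⊢ (q_2, 01200, VVV$) ⊢ (q_1, 1200, VVVV$) ⊢ (q_3, 200, VVV$) ⊢ (q_2, 00, VVV$) ⊢ (q_1, 0, VVVV$) ⊢ (q_0, ε, VVV$)
All input consumed; M is in state q_0.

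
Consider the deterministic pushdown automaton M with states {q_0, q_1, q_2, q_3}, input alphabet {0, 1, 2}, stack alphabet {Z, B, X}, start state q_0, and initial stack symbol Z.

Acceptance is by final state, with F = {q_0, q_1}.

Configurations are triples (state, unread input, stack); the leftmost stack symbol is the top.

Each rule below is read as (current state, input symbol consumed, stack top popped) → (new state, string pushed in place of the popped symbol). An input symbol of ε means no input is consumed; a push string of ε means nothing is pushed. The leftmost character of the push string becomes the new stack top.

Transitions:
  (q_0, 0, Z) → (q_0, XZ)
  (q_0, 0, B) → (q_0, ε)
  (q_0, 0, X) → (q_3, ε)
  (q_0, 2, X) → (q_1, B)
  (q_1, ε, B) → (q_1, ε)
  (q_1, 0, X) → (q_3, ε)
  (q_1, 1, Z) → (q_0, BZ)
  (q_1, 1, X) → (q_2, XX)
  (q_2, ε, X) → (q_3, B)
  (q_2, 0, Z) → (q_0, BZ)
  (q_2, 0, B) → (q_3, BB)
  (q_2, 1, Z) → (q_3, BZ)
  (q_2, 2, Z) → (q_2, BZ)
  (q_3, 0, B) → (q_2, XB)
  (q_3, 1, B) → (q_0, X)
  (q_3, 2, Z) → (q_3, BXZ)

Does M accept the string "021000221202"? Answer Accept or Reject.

Reject

(q_0, 021000221202, Z)
  read 0, top Z: go to q_0, push XZ → (q_0, 21000221202, XZ)
  read 2, top X: go to q_1, push B → (q_1, 1000221202, BZ)
  ε-move, top B: go to q_1, push ε → (q_1, 1000221202, Z)
  read 1, top Z: go to q_0, push BZ → (q_0, 000221202, BZ)
  read 0, top B: go to q_0, push ε → (q_0, 00221202, Z)
  read 0, top Z: go to q_0, push XZ → (q_0, 0221202, XZ)
  read 0, top X: go to q_3, push ε → (q_3, 221202, Z)
  read 2, top Z: go to q_3, push BXZ → (q_3, 21202, BXZ)
No transition applies at (q_3, 21202, BXZ); input not fully consumed.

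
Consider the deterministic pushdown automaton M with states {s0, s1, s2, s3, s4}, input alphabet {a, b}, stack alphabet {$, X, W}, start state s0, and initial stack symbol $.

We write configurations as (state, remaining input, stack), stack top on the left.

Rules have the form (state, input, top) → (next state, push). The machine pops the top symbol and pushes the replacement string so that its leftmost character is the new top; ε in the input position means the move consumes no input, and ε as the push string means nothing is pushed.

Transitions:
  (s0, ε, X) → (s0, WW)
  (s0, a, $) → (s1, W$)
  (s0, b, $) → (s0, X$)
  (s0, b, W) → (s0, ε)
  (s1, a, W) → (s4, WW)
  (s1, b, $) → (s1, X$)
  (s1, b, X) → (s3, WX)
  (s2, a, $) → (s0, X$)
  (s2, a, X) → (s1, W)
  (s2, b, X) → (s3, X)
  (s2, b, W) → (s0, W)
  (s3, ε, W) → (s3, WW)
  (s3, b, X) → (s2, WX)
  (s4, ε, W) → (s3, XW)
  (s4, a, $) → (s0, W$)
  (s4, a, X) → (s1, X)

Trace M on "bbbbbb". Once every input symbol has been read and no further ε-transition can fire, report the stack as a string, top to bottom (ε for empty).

(s0, bbbbbb, $)
  read b, top $: go to s0, push X$ → (s0, bbbbb, X$)
  ε-move, top X: go to s0, push WW → (s0, bbbbb, WW$)
  read b, top W: go to s0, push ε → (s0, bbbb, W$)
  read b, top W: go to s0, push ε → (s0, bbb, $)
  read b, top $: go to s0, push X$ → (s0, bb, X$)
  ε-move, top X: go to s0, push WW → (s0, bb, WW$)
  read b, top W: go to s0, push ε → (s0, b, W$)
  read b, top W: go to s0, push ε → (s0, ε, $)
All input consumed in state s0 with stack $.

$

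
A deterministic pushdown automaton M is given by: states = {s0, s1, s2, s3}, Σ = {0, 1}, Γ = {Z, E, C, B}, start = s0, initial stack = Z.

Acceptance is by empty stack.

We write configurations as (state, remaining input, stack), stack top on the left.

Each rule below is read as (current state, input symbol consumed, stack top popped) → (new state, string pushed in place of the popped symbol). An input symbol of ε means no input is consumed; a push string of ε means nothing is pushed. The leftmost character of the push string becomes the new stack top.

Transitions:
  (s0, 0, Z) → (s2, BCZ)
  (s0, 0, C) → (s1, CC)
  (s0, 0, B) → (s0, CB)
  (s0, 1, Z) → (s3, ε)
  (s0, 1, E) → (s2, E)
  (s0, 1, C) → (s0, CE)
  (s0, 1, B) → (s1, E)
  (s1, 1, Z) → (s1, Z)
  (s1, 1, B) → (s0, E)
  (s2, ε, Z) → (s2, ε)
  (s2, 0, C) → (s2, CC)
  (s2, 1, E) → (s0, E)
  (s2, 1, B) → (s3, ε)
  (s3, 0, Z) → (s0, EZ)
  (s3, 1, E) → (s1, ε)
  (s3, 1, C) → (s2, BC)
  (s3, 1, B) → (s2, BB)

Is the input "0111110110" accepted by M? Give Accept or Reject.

(s0, 0111110110, Z)
  read 0, top Z: go to s2, push BCZ → (s2, 111110110, BCZ)
  read 1, top B: go to s3, push ε → (s3, 11110110, CZ)
  read 1, top C: go to s2, push BC → (s2, 1110110, BCZ)
  read 1, top B: go to s3, push ε → (s3, 110110, CZ)
  read 1, top C: go to s2, push BC → (s2, 10110, BCZ)
  read 1, top B: go to s3, push ε → (s3, 0110, CZ)
No transition applies at (s3, 0110, CZ); input not fully consumed.

Reject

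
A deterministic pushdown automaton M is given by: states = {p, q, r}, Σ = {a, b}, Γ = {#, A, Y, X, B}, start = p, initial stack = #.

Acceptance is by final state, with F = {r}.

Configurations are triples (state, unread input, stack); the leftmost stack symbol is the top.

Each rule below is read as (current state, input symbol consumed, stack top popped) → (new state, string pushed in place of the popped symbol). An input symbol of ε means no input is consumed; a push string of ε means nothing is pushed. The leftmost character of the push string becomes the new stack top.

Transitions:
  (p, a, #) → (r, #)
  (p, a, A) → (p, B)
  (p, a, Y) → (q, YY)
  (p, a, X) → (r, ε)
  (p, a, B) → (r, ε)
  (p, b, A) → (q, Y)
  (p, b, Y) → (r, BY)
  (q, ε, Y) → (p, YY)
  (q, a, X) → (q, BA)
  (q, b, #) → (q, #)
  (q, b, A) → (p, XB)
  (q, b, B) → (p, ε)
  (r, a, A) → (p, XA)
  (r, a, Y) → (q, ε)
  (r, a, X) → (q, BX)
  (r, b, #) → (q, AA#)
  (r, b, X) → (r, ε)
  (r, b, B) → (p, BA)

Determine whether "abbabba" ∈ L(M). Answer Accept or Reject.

(p, abbabba, #)
  read a, top #: go to r, push # → (r, bbabba, #)
  read b, top #: go to q, push AA# → (q, babba, AA#)
  read b, top A: go to p, push XB → (p, abba, XBA#)
  read a, top X: go to r, push ε → (r, bba, BA#)
  read b, top B: go to p, push BA → (p, ba, BAA#)
No transition applies at (p, ba, BAA#); input not fully consumed.

Reject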